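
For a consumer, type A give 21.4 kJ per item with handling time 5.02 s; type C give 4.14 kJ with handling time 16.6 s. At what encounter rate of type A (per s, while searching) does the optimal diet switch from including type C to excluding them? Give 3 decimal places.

0.012 per s

The zero-one rule: include type C iff E₂/h₂ > λE₁/(1+λh₁). Equality gives the switch point.
λE₁h₂ = E₂ + λE₂h₁ ⇒ λ = E₂/(E₁h₂ − E₂h₁) = 4.14/(355.2 − 20.78) = 0.01238 per s.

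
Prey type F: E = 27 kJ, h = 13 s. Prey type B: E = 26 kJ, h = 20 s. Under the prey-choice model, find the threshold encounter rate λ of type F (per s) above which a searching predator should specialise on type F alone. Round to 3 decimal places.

The zero-one rule: include type B iff E₂/h₂ > λE₁/(1+λh₁). Equality gives the switch point.
λE₁h₂ = E₂ + λE₂h₁ ⇒ λ = E₂/(E₁h₂ − E₂h₁) = 26/(540 − 338) = 0.1287 per s.

0.129 per s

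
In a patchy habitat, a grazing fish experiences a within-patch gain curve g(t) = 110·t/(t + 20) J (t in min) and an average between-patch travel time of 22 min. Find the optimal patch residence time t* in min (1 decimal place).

21.0 min

Optimal t* satisfies g'(t*) = g(t*)/(T + t*).
g'(t) = 110·20/(t + 20)². Setting 110·20/(t+20)² = 110t/[(t+20)(22+t)] gives 20(22+t) = t(t+20), so t² = 20×22 = 440.
t* = √440 = 20.98 min.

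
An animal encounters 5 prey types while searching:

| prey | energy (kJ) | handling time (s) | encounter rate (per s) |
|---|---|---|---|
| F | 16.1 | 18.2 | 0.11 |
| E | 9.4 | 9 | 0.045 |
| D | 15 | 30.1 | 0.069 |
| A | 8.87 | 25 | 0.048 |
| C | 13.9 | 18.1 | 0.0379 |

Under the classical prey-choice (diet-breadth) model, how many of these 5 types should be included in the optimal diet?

E/h in descending order: E 1.04, F 0.885, C 0.768, D 0.498, A 0.355 kJ/s. The optimal diet is the largest prefix of this list for which every included type satisfies E_i/h_i > R on the types above it.
Rate on top 1: 0.3011. F: 0.885 > 0.3011 → include.
Rate on top 2: 0.644. C: 0.768 > 0.644 → include.
Rate on top 3: 0.6647. D: 0.498 < 0.6647 → exclude; stop.
Optimal diet: E, F, C — 3 of 5 types.

3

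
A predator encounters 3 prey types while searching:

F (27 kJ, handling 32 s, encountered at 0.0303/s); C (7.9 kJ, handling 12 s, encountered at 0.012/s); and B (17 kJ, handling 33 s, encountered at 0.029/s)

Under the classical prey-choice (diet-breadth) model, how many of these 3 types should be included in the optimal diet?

E/h in descending order: F 0.844, C 0.658, B 0.515 kJ/s. The optimal diet is the largest prefix of this list for which every included type satisfies E_i/h_i > R on the types above it.
Rate on top 1: 0.4154. C: 0.658 > 0.4154 → include.
Rate on top 2: 0.4319. B: 0.515 > 0.4319 → include.
Optimal diet: F, C, B — 3 of 3 types.

3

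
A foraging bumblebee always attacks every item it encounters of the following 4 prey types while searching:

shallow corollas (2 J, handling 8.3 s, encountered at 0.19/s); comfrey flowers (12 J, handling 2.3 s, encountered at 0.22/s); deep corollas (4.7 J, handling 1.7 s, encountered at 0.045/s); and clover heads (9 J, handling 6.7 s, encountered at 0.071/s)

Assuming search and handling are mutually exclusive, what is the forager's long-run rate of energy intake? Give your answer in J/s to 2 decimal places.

1.06 J/s

R = (0.19×2 + 0.22×12 + 0.045×4.7 + 0.071×9) / (1 + 0.19×8.3 + 0.22×2.3 + 0.045×1.7 + 0.071×6.7) = 3.87/3.635 = 1.065 J/s.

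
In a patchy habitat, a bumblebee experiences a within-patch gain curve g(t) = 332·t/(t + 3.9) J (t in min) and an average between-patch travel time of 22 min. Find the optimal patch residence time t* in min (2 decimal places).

By the marginal value theorem, leave when the instantaneous gain rate g'(t) equals the habitat-wide average g(t)/(T + t).
g'(t) = 332·3.9/(t + 3.9)². Setting 332·3.9/(t+3.9)² = 332t/[(t+3.9)(22+t)] gives 3.9(22+t) = t(t+3.9), so t² = 3.9×22 = 85.8.
t* = √85.8 = 9.263 min.

9.26 min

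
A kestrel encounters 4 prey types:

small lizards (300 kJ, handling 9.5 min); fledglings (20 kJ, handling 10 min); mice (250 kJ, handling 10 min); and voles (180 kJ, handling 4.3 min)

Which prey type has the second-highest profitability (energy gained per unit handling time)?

Profitability E/h (kJ/min): small lizards = 300/9.5 = 31.6, fledglings = 20/10 = 2, mice = 250/10 = 25, voles = 180/4.3 = 41.9.
Ranked: voles > small lizards > mice > fledglings.

small lizards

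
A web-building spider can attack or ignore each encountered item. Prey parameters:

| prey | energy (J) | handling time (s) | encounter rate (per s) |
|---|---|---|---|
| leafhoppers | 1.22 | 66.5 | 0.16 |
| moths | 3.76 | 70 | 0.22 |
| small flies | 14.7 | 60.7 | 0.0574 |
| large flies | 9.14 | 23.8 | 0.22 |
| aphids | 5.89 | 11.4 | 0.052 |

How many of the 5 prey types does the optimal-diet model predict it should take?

Profitabilities (E/h, J/s): aphids 0.517, large flies 0.384, small flies 0.242, moths 0.0537, leafhoppers 0.0183. Add prey in this order while the next type's profitability exceeds the intake rate on those already taken.
Rate on top 1: 0.1923. large flies: 0.384 > 0.1923 → include.
Rate on top 2: 0.3393. small flies: 0.242 < 0.3393 → exclude; stop.
Optimal diet: aphids, large flies — 2 of 5 types.

2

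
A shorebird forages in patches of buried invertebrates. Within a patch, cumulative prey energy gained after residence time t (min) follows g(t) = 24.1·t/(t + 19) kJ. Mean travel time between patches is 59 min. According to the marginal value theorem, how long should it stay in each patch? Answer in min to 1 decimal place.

33.5 min

Maximise g(t)/(T+t): set derivative to zero → g'(t)(T+t) = g(t).
g'(t) = 24.1·19/(t + 19)². Setting 24.1·19/(t+19)² = 24.1t/[(t+19)(59+t)] gives 19(59+t) = t(t+19), so t² = 19×59 = 1121.
t* = √1121 = 33.48 min.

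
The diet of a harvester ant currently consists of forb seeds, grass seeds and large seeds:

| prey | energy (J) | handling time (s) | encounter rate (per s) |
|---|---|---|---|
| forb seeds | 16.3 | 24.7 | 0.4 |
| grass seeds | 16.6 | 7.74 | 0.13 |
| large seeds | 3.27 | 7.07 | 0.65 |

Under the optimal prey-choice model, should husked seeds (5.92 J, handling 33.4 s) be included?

No

Current rate: (0.4×16.3 + 0.13×16.6 + 0.65×3.27)/(1 + 0.4×24.7 + 0.13×7.74 + 0.65×7.07) = 0.6555 J/s.
Profitability of husked seeds: 5.92/33.4 = 0.1772 J/s.
Since 0.1772 < R, time spent handling husked seeds is better spent searching.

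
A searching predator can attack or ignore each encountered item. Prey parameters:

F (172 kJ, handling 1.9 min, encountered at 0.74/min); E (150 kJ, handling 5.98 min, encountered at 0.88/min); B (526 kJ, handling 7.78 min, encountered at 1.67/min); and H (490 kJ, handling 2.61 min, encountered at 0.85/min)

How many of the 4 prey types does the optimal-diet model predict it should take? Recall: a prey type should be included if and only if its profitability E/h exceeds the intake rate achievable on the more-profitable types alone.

1

Profitabilities (E/h, kJ/min): H 188, F 90.5, B 67.6, E 25.1. Add prey in this order while the next type's profitability exceeds the intake rate on those already taken.
Rate on top 1: 129.4. F: 90.5 < 129.4 → exclude; stop.
Optimal diet: H — 1 of 4 types.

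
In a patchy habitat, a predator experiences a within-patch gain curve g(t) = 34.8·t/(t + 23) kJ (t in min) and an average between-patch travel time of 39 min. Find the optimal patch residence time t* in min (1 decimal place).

29.9 min

By the marginal value theorem, leave when the instantaneous gain rate g'(t) equals the habitat-wide average g(t)/(T + t).
g'(t) = 34.8·23/(t + 23)². Setting 34.8·23/(t+23)² = 34.8t/[(t+23)(39+t)] gives 23(39+t) = t(t+23), so t² = 23×39 = 897.
t* = √897 = 29.95 min.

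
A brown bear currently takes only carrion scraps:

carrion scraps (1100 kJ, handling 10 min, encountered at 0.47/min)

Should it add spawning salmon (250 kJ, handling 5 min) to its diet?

No

Intake rate on the current diet: R = (0.47×1100) / (1 + 0.47×10) = 517/5.7 = 90.7 kJ/min.
Profitability of spawning salmon: 250/5 = 50 kJ/min.
Since 50 < R, time spent handling spawning salmon is better spent searching.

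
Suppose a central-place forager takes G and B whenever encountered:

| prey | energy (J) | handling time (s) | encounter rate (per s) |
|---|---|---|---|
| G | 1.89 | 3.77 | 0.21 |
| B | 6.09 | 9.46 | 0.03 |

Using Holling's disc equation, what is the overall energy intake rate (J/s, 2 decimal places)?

0.28 J/s

Energy encountered per unit search time: 0.21×1.89 + 0.03×6.09 = 0.5796 J/s.
Handling time per unit search time: 0.21×3.77 + 0.03×9.46 = 1.075.
Rate = 0.5796/(1 + 1.075) = 0.2793 J/s.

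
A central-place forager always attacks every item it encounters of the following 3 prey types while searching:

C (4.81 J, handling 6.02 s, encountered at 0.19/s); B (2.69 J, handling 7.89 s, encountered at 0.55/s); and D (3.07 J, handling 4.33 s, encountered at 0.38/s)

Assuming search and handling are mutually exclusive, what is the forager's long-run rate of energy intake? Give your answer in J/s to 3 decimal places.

0.438 J/s

R = Σλ_iE_i / (1 + Σλ_ih_i)
Numerator: 0.19×4.81 + 0.55×2.69 + 0.38×3.07 = 3.56
Denominator: 1 + 0.19×6.02 + 0.55×7.89 + 0.38×4.33 = 8.129
R = 3.56/8.129 = 0.438 J/s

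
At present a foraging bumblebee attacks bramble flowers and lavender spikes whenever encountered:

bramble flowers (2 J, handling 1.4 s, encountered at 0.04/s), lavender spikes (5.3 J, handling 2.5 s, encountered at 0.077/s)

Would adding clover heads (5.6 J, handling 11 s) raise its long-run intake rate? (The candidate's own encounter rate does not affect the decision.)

Intake rate on the current diet: R = (0.04×2 + 0.077×5.3) / (1 + 0.04×1.4 + 0.077×2.5) = 0.4881/1.248 = 0.3909 J/s.
clover heads: E/h = 5.6/11 = 0.5091 J/s.
0.5091 > 0.3909, so adding clover heads raises the average — include it.

Yes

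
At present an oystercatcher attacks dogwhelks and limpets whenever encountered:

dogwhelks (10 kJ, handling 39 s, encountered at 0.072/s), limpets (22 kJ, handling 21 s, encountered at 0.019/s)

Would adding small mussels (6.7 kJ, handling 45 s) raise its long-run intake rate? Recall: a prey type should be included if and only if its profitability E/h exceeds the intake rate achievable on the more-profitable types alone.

No

Current rate: (0.072×10 + 0.019×22)/(1 + 0.072×39 + 0.019×21) = 0.2705 kJ/s.
Profitability of small mussels: 6.7/45 = 0.1489 kJ/s.
0.1489 < 0.2705, so adding small mussels would lower the average — exclude it.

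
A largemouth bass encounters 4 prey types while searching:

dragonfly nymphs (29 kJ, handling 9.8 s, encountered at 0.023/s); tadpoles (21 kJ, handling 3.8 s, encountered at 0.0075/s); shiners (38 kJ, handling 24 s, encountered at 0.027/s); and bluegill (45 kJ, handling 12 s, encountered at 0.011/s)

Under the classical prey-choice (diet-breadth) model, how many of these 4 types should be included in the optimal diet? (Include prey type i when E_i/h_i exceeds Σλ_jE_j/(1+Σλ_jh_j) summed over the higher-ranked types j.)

4

E/h in descending order: tadpoles 5.53, bluegill 3.75, dragonfly nymphs 2.96, shiners 1.58 kJ/s. The optimal diet is the largest prefix of this list for which every included type satisfies E_i/h_i > R on the types above it.
Rate on top 1: 0.1531. bluegill: 3.75 > 0.1531 → include.
Rate on top 2: 0.5623. dragonfly nymphs: 2.96 > 0.5623 → include.
Rate on top 3: 0.9521. shiners: 1.58 > 0.9521 → include.
Optimal diet: tadpoles, bluegill, dragonfly nymphs, shiners — 4 of 4 types.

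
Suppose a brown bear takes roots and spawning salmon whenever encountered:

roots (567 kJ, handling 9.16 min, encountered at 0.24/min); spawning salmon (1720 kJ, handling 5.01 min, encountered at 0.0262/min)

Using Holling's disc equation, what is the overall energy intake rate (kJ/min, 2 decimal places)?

54.40 kJ/min

R = (0.24×567 + 0.0262×1720) / (1 + 0.24×9.16 + 0.0262×5.01) = 181.1/3.33 = 54.4 kJ/min.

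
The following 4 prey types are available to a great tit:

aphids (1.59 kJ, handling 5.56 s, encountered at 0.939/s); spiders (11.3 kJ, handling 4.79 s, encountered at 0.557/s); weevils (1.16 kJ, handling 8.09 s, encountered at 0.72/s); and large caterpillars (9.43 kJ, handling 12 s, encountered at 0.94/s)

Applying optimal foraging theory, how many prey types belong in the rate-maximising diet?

1

Rank by E/h (kJ/s): spiders 2.36, large caterpillars 0.786, aphids 0.286, weevils 0.143. Include each in turn until the next type's E/h falls below the running intake rate.
Rate on top 1: 1.716. large caterpillars: 0.786 < 1.716 → exclude; stop.
Optimal diet: spiders — 1 of 4 types.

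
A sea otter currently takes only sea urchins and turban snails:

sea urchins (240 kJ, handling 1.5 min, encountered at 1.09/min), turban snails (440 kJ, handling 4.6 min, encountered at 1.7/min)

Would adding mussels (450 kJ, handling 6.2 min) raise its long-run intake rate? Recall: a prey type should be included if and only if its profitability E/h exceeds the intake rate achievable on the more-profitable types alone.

Current rate: (1.09×240 + 1.7×440)/(1 + 1.09×1.5 + 1.7×4.6) = 96.57 kJ/min.
Profitability of mussels: 450/6.2 = 72.58 kJ/min.
Since 72.58 < R, time spent handling mussels is better spent searching.

No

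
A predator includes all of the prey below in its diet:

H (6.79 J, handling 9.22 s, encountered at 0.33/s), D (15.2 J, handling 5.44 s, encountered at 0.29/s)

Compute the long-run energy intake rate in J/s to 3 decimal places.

R = Σλ_iE_i / (1 + Σλ_ih_i)
Numerator: 0.33×6.79 + 0.29×15.2 = 6.649
Denominator: 1 + 0.33×9.22 + 0.29×5.44 = 5.62
R = 6.649/5.62 = 1.183 J/s

1.183 J/s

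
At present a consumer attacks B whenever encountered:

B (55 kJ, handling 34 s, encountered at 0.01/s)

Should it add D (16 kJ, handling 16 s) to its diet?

On B alone, R = ΣλE/(1+Σλh) = 0.55/1.34 = 0.4104 kJ/s.
D: E/h = 16/16 = 1 kJ/s.
1 > 0.4104, so adding D raises the average — include it.

Yes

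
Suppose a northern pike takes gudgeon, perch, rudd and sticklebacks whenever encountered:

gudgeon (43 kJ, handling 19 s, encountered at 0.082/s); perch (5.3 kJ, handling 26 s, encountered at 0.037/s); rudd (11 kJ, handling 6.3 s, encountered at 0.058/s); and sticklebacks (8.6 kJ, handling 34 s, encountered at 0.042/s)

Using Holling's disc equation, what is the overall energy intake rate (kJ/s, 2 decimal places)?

R = (0.082×43 + 0.037×5.3 + 0.058×11 + 0.042×8.6) / (1 + 0.082×19 + 0.037×26 + 0.058×6.3 + 0.042×34) = 4.721/5.313 = 0.8886 kJ/s.

0.89 kJ/s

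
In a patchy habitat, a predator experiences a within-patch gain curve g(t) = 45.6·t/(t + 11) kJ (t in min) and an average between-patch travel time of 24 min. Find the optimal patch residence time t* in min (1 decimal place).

Maximise g(t)/(T+t): set derivative to zero → g'(t)(T+t) = g(t).
g'(t) = 45.6·11/(t + 11)². Setting 45.6·11/(t+11)² = 45.6t/[(t+11)(24+t)] gives 11(24+t) = t(t+11), so t² = 11×24 = 264.
t* = √264 = 16.25 min.

16.2 min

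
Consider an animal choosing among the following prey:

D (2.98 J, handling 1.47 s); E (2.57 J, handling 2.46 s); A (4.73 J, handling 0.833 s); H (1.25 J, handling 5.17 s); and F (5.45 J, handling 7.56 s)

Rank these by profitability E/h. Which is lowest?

H

In descending order of E/h:
A: 4.73/0.833 = 5.68 J/s
D: 2.98/1.47 = 2.03 J/s
E: 2.57/2.46 = 1.04 J/s
F: 5.45/7.56 = 0.721 J/s
H: 1.25/5.17 = 0.242 J/s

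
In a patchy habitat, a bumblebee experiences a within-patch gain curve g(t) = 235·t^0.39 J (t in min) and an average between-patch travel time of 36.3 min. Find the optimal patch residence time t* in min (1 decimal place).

Optimal t* satisfies g'(t*) = g(t*)/(T + t*).
g'(t) = 0.39·235·t^-0.61. Setting 0.39·235·t^-0.61 = 235·t^0.39/(36.3+t) gives 0.39(36.3+t) = t, so 0.61·t = 0.39×36.3.
t* = 0.39×36.3/0.61 = 23.21 min.

23.2 min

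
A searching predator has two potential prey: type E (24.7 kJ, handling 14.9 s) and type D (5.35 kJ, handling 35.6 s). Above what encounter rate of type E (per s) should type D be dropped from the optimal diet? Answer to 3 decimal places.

0.007 per s

Drop type D once their profitability E₂/h₂ falls below the rate achievable on type E alone: E₂/h₂ = λE₁/(1 + λh₁).
Solve for λ: λE₁h₂ = E₂(1 + λh₁) → λ(E₁h₂ − E₂h₁) = E₂ → λ = E₂/(E₁h₂ − E₂h₁).
λ = 5.35/(24.7×35.6 − 5.35×14.9) = 5.35/799.6 = 0.006691 per s.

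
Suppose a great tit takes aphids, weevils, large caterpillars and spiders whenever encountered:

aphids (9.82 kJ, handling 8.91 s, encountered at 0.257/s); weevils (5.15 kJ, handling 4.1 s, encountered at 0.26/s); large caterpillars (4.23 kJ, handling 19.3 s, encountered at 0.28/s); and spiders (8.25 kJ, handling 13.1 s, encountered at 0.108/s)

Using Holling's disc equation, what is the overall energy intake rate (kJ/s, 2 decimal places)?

R = Σλ_iE_i / (1 + Σλ_ih_i)
Numerator: 0.257×9.82 + 0.26×5.15 + 0.28×4.23 + 0.108×8.25 = 5.938
Denominator: 1 + 0.257×8.91 + 0.26×4.1 + 0.28×19.3 + 0.108×13.1 = 11.17
R = 5.938/11.17 = 0.5314 kJ/s

0.53 kJ/s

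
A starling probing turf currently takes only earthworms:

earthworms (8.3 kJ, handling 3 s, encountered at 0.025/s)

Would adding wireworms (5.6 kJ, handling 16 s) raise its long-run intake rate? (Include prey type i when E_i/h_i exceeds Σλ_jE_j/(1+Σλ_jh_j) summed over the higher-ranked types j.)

Yes

Current rate: (0.025×8.3)/(1 + 0.025×3) = 0.193 kJ/s.
Profitability of wireworms: 5.6/16 = 0.35 kJ/s.
Since 0.35 > R, including wireworms increases the long-run rate.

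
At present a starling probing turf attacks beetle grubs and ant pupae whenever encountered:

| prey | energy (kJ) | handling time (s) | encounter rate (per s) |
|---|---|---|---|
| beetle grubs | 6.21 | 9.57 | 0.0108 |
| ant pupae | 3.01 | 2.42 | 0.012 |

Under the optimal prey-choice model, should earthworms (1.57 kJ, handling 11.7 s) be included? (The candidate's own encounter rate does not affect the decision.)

Yes

Intake rate on the current diet: R = (0.0108×6.21 + 0.012×3.01) / (1 + 0.0108×9.57 + 0.012×2.42) = 0.1032/1.132 = 0.09112 kJ/s.
earthworms: E/h = 1.57/11.7 = 0.1342 kJ/s.
0.1342 > 0.09112, so adding earthworms raises the average — include it.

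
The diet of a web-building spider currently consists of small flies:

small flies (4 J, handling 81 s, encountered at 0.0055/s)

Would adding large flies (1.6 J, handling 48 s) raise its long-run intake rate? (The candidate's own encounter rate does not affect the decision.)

Intake rate on the current diet: R = (0.0055×4) / (1 + 0.0055×81) = 0.022/1.446 = 0.01522 J/s.
Profitability of large flies: 1.6/48 = 0.03333 J/s.
0.03333 > 0.01522, so adding large flies raises the average — include it.

Yes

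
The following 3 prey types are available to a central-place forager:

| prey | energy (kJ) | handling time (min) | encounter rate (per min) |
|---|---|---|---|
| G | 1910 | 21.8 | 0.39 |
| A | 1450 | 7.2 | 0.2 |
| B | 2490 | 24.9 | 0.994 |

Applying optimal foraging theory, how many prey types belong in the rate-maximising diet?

E/h in descending order: A 201, B 100, G 87.6 kJ/min. The optimal diet is the largest prefix of this list for which every included type satisfies E_i/h_i > R on the types above it.
Rate on top 1: 118.9. B: 100 < 118.9 → exclude; stop.
Optimal diet: A — 1 of 3 types.

1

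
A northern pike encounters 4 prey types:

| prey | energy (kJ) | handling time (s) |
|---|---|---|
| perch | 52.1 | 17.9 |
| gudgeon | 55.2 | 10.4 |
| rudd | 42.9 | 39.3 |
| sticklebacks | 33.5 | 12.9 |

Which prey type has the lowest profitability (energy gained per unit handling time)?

rudd

Profitability E/h (kJ/s): perch = 52.1/17.9 = 2.91, gudgeon = 55.2/10.4 = 5.31, rudd = 42.9/39.3 = 1.09, sticklebacks = 33.5/12.9 = 2.6.
Ranked: gudgeon > perch > sticklebacks > rudd.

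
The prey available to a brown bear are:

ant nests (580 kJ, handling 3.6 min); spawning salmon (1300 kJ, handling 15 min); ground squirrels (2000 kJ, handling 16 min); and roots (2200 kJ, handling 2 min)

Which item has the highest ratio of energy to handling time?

roots

Profitability E/h (kJ/min): ant nests = 580/3.6 = 161, spawning salmon = 1300/15 = 86.7, ground squirrels = 2000/16 = 125, roots = 2200/2 = 1.1e+03.
Ranked: roots > ant nests > ground squirrels > spawning salmon.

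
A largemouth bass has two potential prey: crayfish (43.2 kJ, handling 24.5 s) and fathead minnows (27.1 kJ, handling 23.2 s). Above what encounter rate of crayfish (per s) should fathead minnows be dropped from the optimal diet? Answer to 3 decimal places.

Drop fathead minnows once their profitability E₂/h₂ falls below the rate achievable on crayfish alone: E₂/h₂ = λE₁/(1 + λh₁).
Solve for λ: λE₁h₂ = E₂(1 + λh₁) → λ(E₁h₂ − E₂h₁) = E₂ → λ = E₂/(E₁h₂ − E₂h₁).
λ = 27.1/(43.2×23.2 − 27.1×24.5) = 27.1/338.3 = 0.08011 per s.

0.080 per s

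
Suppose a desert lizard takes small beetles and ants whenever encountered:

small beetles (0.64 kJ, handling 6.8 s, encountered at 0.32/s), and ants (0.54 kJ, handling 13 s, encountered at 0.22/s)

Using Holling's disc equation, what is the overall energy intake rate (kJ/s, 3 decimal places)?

0.054 kJ/s

Energy encountered per unit search time: 0.32×0.64 + 0.22×0.54 = 0.3236 kJ/s.
Handling time per unit search time: 0.32×6.8 + 0.22×13 = 5.036.
Rate = 0.3236/(1 + 5.036) = 0.05361 kJ/s.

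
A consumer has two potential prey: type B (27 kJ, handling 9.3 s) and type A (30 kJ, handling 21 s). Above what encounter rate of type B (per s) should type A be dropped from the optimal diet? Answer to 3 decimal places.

The zero-one rule: include type A iff E₂/h₂ > λE₁/(1+λh₁). Equality gives the switch point.
λE₁h₂ = E₂ + λE₂h₁ ⇒ λ = E₂/(E₁h₂ − E₂h₁) = 30/(567 − 279) = 0.1042 per s.

0.104 per s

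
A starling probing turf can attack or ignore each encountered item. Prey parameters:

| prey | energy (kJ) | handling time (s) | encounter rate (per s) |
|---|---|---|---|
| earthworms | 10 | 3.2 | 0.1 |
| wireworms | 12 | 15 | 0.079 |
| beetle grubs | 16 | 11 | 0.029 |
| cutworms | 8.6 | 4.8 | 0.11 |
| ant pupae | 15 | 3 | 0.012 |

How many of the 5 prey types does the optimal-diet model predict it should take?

E/h in descending order: ant pupae 5, earthworms 3.12, cutworms 1.79, beetle grubs 1.45, wireworms 0.8 kJ/s. The optimal diet is the largest prefix of this list for which every included type satisfies E_i/h_i > R on the types above it.
Rate on top 1: 0.1737. earthworms: 3.12 > 0.1737 → include.
Rate on top 2: 0.8702. cutworms: 1.79 > 0.8702 → include.
Rate on top 3: 1.128. beetle grubs: 1.45 > 1.128 → include.
Rate on top 4: 1.176. wireworms: 0.8 < 1.176 → exclude; stop.
Optimal diet: ant pupae, earthworms, cutworms, beetle grubs — 4 of 5 types.

4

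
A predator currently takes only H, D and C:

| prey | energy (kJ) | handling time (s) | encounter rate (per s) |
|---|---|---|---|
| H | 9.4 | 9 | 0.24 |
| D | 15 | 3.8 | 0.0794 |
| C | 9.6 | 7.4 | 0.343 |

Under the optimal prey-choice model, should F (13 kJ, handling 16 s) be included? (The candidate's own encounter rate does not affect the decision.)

On H, D and C alone, R = ΣλE/(1+Σλh) = 6.74/6 = 1.123 kJ/s.
Profitability of F: 13/16 = 0.8125 kJ/s.
0.8125 < 1.123, so adding F would lower the average — exclude it.

No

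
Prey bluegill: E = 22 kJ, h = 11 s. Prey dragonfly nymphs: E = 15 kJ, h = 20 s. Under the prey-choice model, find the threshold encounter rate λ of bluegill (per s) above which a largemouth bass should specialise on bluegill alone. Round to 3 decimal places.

0.055 per s

At the threshold, the rate on bluegill alone equals the profitability of dragonfly nymphs: λ·22/(1 + λ·11) = 15/20 = 0.75.
Rearranging, λ(22 − 0.75×11) = 0.75, so λ = 0.75/13.75 = 0.05455 per s.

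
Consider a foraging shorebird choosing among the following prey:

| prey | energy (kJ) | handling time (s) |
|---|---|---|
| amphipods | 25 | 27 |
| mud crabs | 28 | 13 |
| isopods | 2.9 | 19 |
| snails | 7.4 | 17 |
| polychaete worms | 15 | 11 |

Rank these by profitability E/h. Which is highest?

In descending order of E/h:
mud crabs: 28/13 = 2.15 kJ/s
polychaete worms: 15/11 = 1.36 kJ/s
amphipods: 25/27 = 0.926 kJ/s
snails: 7.4/17 = 0.435 kJ/s
isopods: 2.9/19 = 0.153 kJ/s

mud crabs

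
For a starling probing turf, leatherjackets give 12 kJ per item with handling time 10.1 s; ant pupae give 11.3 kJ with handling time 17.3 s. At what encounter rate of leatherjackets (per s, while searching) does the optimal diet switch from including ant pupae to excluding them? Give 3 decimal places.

0.121 per s

The zero-one rule: include ant pupae iff E₂/h₂ > λE₁/(1+λh₁). Equality gives the switch point.
λE₁h₂ = E₂ + λE₂h₁ ⇒ λ = E₂/(E₁h₂ − E₂h₁) = 11.3/(207.6 − 114.1) = 0.1209 per s.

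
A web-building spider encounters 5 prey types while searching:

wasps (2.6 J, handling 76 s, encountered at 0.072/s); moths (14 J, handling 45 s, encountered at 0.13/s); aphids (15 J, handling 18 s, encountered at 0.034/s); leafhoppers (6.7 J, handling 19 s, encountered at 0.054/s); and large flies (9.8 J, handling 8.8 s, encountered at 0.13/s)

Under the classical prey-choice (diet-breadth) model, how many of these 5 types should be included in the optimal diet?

2

Profitabilities (E/h, J/s): large flies 1.11, aphids 0.833, leafhoppers 0.353, moths 0.311, wasps 0.0342. Add prey in this order while the next type's profitability exceeds the intake rate on those already taken.
Rate on top 1: 0.5942. aphids: 0.833 > 0.5942 → include.
Rate on top 2: 0.6473. leafhoppers: 0.353 < 0.6473 → exclude; stop.
Optimal diet: large flies, aphids — 2 of 5 types.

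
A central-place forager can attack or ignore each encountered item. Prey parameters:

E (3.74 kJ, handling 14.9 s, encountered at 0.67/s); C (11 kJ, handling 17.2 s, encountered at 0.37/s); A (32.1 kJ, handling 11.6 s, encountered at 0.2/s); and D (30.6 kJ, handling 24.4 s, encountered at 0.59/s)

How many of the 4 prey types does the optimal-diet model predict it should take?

E/h in descending order: A 2.77, D 1.25, C 0.64, E 0.251 kJ/s. The optimal diet is the largest prefix of this list for which every included type satisfies E_i/h_i > R on the types above it.
Rate on top 1: 1.934. D: 1.25 < 1.934 → exclude; stop.
Optimal diet: A — 1 of 4 types.

1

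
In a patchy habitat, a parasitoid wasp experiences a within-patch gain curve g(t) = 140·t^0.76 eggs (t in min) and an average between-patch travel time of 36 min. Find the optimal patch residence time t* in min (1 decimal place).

Optimal t* satisfies g'(t*) = g(t*)/(T + t*).
g'(t) = 0.76·140·t^-0.24. Setting 0.76·140·t^-0.24 = 140·t^0.76/(36+t) gives 0.76(36+t) = t, so 0.24·t = 0.76×36.
t* = 0.76×36/0.24 = 114 min.

114.0 min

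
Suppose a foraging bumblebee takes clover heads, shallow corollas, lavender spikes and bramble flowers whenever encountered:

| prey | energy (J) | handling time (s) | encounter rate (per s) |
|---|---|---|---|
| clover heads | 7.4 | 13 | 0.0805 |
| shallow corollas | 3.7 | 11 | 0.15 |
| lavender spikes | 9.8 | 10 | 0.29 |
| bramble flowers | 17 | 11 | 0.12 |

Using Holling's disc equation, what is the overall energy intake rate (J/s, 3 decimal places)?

R = (0.0805×7.4 + 0.15×3.7 + 0.29×9.8 + 0.12×17) / (1 + 0.0805×13 + 0.15×11 + 0.29×10 + 0.12×11) = 6.033/7.916 = 0.762 J/s.

0.762 J/s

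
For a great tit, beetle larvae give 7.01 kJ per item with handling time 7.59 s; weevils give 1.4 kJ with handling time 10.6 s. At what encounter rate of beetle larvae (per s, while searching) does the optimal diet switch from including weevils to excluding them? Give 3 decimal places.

The zero-one rule: include weevils iff E₂/h₂ > λE₁/(1+λh₁). Equality gives the switch point.
λE₁h₂ = E₂ + λE₂h₁ ⇒ λ = E₂/(E₁h₂ − E₂h₁) = 1.4/(74.31 − 10.63) = 0.02198 per s.

0.022 per s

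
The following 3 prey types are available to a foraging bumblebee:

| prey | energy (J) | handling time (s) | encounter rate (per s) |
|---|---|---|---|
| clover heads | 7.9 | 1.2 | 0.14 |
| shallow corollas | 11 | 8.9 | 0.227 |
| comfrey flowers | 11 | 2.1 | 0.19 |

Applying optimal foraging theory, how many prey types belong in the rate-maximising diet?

E/h in descending order: clover heads 6.58, comfrey flowers 5.24, shallow corollas 1.24 J/s. The optimal diet is the largest prefix of this list for which every included type satisfies E_i/h_i > R on the types above it.
Rate on top 1: 0.9469. comfrey flowers: 5.24 > 0.9469 → include.
Rate on top 2: 2.04. shallow corollas: 1.24 < 2.04 → exclude; stop.
Optimal diet: clover heads, comfrey flowers — 2 of 3 types.

2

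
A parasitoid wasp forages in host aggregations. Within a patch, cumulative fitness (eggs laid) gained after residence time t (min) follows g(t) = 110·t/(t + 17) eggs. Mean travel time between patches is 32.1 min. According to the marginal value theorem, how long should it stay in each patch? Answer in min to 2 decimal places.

By the marginal value theorem, leave when the instantaneous gain rate g'(t) equals the habitat-wide average g(t)/(T + t).
g'(t) = 110·17/(t + 17)². Setting 110·17/(t+17)² = 110t/[(t+17)(32.1+t)] gives 17(32.1+t) = t(t+17), so t² = 17×32.1 = 545.7.
t* = √545.7 = 23.36 min.

23.36 min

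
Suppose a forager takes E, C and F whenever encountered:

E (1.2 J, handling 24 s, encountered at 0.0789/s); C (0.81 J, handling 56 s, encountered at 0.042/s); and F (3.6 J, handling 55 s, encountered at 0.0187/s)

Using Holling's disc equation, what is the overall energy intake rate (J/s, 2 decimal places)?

R = Σλ_iE_i / (1 + Σλ_ih_i)
Numerator: 0.0789×1.2 + 0.042×0.81 + 0.0187×3.6 = 0.196
Denominator: 1 + 0.0789×24 + 0.042×56 + 0.0187×55 = 6.274
R = 0.196/6.274 = 0.03124 J/s

0.03 J/s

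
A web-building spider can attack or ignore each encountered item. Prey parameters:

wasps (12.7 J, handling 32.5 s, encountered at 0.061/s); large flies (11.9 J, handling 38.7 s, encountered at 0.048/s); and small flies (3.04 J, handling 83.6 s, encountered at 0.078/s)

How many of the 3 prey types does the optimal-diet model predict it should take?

Profitabilities (E/h, J/s): wasps 0.391, large flies 0.307, small flies 0.0364. Add prey in this order while the next type's profitability exceeds the intake rate on those already taken.
Rate on top 1: 0.2597. large flies: 0.307 > 0.2597 → include.
Rate on top 2: 0.2781. small flies: 0.0364 < 0.2781 → exclude; stop.
Optimal diet: wasps, large flies — 2 of 3 types.

2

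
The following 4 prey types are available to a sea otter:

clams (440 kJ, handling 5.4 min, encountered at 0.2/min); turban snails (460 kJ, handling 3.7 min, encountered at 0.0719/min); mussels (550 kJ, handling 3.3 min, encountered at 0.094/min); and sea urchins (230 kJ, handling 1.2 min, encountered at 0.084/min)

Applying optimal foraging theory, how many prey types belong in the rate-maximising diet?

4

E/h in descending order: sea urchins 192, mussels 167, turban snails 124, clams 81.5 kJ/min. The optimal diet is the largest prefix of this list for which every included type satisfies E_i/h_i > R on the types above it.
Rate on top 1: 17.55. mussels: 167 > 17.55 → include.
Rate on top 2: 50.33. turban snails: 124 > 50.33 → include.
Rate on top 3: 62.07. clams: 81.5 > 62.07 → include.
Optimal diet: sea urchins, mussels, turban snails, clams — 4 of 4 types.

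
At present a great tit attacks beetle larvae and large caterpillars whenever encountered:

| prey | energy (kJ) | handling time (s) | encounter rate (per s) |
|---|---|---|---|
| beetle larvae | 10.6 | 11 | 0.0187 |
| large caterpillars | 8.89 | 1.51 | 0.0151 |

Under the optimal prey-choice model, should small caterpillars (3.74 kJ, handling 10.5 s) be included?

On beetle larvae and large caterpillars alone, R = ΣλE/(1+Σλh) = 0.3325/1.229 = 0.2706 kJ/s.
small caterpillars: E/h = 3.74/10.5 = 0.3562 kJ/s.
0.3562 > 0.2706, so adding small caterpillars raises the average — include it.

Yes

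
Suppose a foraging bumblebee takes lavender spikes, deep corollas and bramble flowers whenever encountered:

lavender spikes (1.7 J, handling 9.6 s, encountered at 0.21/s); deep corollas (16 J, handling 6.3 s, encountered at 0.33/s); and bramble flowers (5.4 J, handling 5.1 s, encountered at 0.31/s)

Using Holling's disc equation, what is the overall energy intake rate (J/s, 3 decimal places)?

1.095 J/s

Energy encountered per unit search time: 0.21×1.7 + 0.33×16 + 0.31×5.4 = 7.311 J/s.
Handling time per unit search time: 0.21×9.6 + 0.33×6.3 + 0.31×5.1 = 5.676.
Rate = 7.311/(1 + 5.676) = 1.095 J/s.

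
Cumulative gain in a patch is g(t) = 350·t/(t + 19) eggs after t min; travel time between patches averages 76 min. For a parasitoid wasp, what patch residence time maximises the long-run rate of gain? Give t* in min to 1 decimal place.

Optimal t* satisfies g'(t*) = g(t*)/(T + t*).
g'(t) = 350·19/(t + 19)². Setting 350·19/(t+19)² = 350t/[(t+19)(76+t)] gives 19(76+t) = t(t+19), so t² = 19×76 = 1444.
t* = √1444 = 38 min.

38.0 min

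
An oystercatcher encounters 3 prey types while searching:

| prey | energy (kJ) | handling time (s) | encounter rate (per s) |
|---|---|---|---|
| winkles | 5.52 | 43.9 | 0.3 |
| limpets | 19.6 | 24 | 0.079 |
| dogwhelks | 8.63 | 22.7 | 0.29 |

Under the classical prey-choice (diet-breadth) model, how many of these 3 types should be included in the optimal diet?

1

E/h in descending order: limpets 0.817, dogwhelks 0.38, winkles 0.126 kJ/s. The optimal diet is the largest prefix of this list for which every included type satisfies E_i/h_i > R on the types above it.
Rate on top 1: 0.5347. dogwhelks: 0.38 < 0.5347 → exclude; stop.
Optimal diet: limpets — 1 of 3 types.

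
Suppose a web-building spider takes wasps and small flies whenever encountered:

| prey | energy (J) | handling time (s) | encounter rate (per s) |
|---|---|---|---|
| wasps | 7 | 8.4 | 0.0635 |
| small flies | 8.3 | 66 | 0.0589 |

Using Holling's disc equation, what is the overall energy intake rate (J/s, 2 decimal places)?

0.17 J/s

R = (0.0635×7 + 0.0589×8.3) / (1 + 0.0635×8.4 + 0.0589×66) = 0.9334/5.421 = 0.1722 J/s.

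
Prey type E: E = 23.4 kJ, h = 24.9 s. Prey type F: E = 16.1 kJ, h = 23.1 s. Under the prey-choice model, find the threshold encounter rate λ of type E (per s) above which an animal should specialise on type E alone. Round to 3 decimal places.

At the threshold, the rate on type E alone equals the profitability of type F: λ·23.4/(1 + λ·24.9) = 16.1/23.1 = 0.697.
Rearranging, λ(23.4 − 0.697×24.9) = 0.697, so λ = 0.697/6.045 = 0.1153 per s.

0.115 per s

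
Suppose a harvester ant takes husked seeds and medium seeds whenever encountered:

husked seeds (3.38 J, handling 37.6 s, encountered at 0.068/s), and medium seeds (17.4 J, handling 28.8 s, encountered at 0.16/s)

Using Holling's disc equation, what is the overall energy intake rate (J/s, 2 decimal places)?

Energy encountered per unit search time: 0.068×3.38 + 0.16×17.4 = 3.014 J/s.
Handling time per unit search time: 0.068×37.6 + 0.16×28.8 = 7.165.
Rate = 3.014/(1 + 7.165) = 0.3691 J/s.

0.37 J/s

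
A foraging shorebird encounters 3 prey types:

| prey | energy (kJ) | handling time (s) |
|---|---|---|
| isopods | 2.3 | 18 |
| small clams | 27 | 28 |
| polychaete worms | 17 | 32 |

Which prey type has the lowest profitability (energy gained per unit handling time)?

Profitability E/h (kJ/s): isopods = 2.3/18 = 0.128, small clams = 27/28 = 0.964, polychaete worms = 17/32 = 0.531.
Ranked: small clams > polychaete worms > isopods.

isopods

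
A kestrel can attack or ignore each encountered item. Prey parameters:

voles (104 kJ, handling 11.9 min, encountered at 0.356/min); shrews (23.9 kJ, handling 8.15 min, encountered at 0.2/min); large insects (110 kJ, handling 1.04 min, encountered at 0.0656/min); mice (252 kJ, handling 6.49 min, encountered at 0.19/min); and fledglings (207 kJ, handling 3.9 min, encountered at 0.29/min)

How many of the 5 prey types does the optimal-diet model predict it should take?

E/h in descending order: large insects 106, fledglings 53.1, mice 38.8, voles 8.74, shrews 2.93 kJ/min. The optimal diet is the largest prefix of this list for which every included type satisfies E_i/h_i > R on the types above it.
Rate on top 1: 6.755. fledglings: 53.1 > 6.755 → include.
Rate on top 2: 30.58. mice: 38.8 > 30.58 → include.
Rate on top 3: 33.54. voles: 8.74 < 33.54 → exclude; stop.
Optimal diet: large insects, fledglings, mice — 3 of 5 types.

3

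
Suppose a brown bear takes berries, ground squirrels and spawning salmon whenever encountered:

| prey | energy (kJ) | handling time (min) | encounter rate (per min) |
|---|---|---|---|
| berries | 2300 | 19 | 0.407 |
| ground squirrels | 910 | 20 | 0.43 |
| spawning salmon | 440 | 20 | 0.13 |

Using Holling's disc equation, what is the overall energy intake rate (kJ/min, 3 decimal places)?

R = (0.407×2300 + 0.43×910 + 0.13×440) / (1 + 0.407×19 + 0.43×20 + 0.13×20) = 1385/19.93 = 69.46 kJ/min.

69.463 kJ/min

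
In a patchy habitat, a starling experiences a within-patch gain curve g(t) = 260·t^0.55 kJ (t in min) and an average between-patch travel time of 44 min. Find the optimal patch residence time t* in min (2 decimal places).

53.78 min

By the marginal value theorem, leave when the instantaneous gain rate g'(t) equals the habitat-wide average g(t)/(T + t).
g'(t) = 0.55·260·t^-0.45. Setting 0.55·260·t^-0.45 = 260·t^0.55/(44+t) gives 0.55(44+t) = t, so 0.45·t = 0.55×44.
t* = 0.55×44/0.45 = 53.78 min.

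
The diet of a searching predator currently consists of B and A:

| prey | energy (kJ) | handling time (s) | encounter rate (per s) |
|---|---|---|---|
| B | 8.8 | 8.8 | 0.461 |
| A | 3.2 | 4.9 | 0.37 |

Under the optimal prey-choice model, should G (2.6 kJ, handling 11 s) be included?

Current rate: (0.461×8.8 + 0.37×3.2)/(1 + 0.461×8.8 + 0.37×4.9) = 0.7629 kJ/s.
Profitability of G: 2.6/11 = 0.2364 kJ/s.
Since 0.2364 < R, time spent handling G is better spent searching.

No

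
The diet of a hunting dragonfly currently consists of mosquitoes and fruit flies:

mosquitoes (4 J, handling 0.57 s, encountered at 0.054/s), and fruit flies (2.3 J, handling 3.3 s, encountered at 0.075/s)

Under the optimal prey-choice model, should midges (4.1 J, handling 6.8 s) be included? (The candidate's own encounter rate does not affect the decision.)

Yes

Intake rate on the current diet: R = (0.054×4 + 0.075×2.3) / (1 + 0.054×0.57 + 0.075×3.3) = 0.3885/1.278 = 0.3039 J/s.
midges: E/h = 4.1/6.8 = 0.6029 J/s.
Since 0.6029 > R, including midges increases the long-run rate.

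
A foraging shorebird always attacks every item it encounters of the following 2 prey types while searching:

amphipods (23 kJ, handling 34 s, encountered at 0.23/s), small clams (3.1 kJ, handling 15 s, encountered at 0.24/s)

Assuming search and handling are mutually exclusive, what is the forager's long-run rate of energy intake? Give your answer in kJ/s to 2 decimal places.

Energy encountered per unit search time: 0.23×23 + 0.24×3.1 = 6.034 kJ/s.
Handling time per unit search time: 0.23×34 + 0.24×15 = 11.42.
Rate = 6.034/(1 + 11.42) = 0.4858 kJ/s.

0.49 kJ/s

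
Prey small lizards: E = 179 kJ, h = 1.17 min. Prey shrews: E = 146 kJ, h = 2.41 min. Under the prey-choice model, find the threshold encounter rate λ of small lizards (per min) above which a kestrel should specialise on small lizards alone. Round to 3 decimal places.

At the threshold, the rate on small lizards alone equals the profitability of shrews: λ·179/(1 + λ·1.17) = 146/2.41 = 60.58.
Rearranging, λ(179 − 60.58×1.17) = 60.58, so λ = 60.58/108.1 = 0.5603 per min.

0.560 per min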